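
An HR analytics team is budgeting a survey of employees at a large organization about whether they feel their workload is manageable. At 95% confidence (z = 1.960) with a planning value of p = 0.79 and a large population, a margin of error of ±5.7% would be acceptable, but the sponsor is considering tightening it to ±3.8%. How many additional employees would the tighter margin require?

At ±5.7%: n = 1.960² × 0.1659 / 0.057² ≈ 196.16 → 197.
At ±3.8%: n = 1.960² × 0.1659 / 0.038² ≈ 441.36 → 442.
Additional respondents: 442 − 197 = 245.

245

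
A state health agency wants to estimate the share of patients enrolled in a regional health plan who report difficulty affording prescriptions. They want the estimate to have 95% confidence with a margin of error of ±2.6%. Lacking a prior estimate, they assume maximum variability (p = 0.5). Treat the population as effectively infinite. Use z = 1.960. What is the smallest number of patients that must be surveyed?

1421

With p = 0.5, p(1−p) = 0.25.
n = z²·p(1−p)/E² = 1.960² × 0.2500 / 0.026² = 3.8416 × 0.2500 / 0.000676 ≈ 1420.71.
Rounding up gives n = 1421.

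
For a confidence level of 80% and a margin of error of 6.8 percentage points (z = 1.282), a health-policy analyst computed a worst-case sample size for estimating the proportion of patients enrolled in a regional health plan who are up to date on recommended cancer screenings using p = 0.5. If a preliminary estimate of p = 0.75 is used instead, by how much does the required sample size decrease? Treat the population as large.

Conservative (p = 0.5): n = 1.282² × 0.25 / 0.068² ≈ 88.86 → 89.
Using p = 0.75: p(1−p) = 0.1875, so n = 1.282² × 0.1875 / 0.068² ≈ 66.64 → 67.
Reduction: 89 − 67 = 22.

22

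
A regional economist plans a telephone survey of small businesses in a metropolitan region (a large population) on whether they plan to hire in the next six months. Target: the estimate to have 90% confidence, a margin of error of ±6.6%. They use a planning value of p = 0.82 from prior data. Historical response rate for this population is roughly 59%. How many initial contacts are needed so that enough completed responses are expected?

156

For 90% confidence, z = 1.645.
Completed interviews needed: n₀ = 1.645² × 0.1476 / 0.066² ≈ 91.69 → 92.
At a 59% response rate, contacts needed = 92 / 0.59 ≈ 155.93 → 156.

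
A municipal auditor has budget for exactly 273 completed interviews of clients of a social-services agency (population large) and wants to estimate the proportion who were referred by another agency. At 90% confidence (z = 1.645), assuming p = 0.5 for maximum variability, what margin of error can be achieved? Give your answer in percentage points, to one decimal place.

5.0

SE(p̂) = √[p(1−p)/n] = √[0.2500/273] = 0.03026.
E = z × SE = 1.645 × 0.03026 = 0.04978, or 5.0 percentage points.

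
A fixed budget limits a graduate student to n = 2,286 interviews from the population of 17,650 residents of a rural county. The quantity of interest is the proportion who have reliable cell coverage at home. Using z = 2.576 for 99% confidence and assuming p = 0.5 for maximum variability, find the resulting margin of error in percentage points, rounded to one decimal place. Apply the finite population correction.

Finite-population factor: (N−n)/(N−1) = (17650−2286)/(17650−1) = 0.8705.
SE(p̂) = √[p(1−p)/n · (N−n)/(N−1)] = √[0.2500/2286 × 0.8705] = 0.00976.
E = z × SE = 2.576 × 0.00976 = 0.02513 ≈ 2.5 percentage points.

2.5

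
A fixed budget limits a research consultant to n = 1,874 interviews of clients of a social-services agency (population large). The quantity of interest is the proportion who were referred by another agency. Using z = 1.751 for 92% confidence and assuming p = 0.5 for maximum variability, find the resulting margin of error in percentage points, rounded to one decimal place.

SE(p̂) = √[p(1−p)/n] = √[0.2500/1874] = 0.01155.
E = z × SE = 1.751 × 0.01155 = 0.02022, or 2.0 percentage points.

2.0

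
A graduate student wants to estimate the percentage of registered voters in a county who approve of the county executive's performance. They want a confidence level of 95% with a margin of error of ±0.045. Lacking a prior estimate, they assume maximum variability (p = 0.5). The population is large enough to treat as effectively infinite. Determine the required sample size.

For 95% confidence, z = 1.96.
With p = 0.5, p(1−p) = 0.25.
n = z²·p(1−p)/E² = 1.96² × 0.2500 / 0.045² = 3.8416 × 0.2500 / 0.002025 ≈ 474.27.
Rounding up gives n = 475.

475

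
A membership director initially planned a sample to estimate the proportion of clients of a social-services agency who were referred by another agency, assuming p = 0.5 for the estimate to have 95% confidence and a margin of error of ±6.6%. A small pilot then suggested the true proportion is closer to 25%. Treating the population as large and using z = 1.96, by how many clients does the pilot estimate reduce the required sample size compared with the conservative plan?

Conservative (p = 0.5): n = 1.96² × 0.25 / 0.066² ≈ 220.48 → 221.
Using p = 0.25: p(1−p) = 0.1875, so n = 1.96² × 0.1875 / 0.066² ≈ 165.36 → 166.
Reduction: 221 − 166 = 55.

55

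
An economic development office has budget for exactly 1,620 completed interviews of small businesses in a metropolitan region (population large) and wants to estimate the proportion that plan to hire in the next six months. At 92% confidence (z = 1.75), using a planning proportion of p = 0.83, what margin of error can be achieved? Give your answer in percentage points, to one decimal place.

1.6

SE(p̂) = √[p(1−p)/n] = √[0.1411/1620] = 0.00933.
E = z × SE = 1.75 × 0.00933 = 0.01633, or 1.6 percentage points.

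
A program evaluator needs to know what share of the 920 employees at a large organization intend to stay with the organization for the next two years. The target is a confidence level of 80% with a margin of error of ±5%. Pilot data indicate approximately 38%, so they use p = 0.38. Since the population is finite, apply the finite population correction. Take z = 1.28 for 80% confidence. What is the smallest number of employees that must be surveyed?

133

Unadjusted: n₀ = 1.28² × 0.38 × 0.62 / 0.050² ≈ 154.40, so n₀ = 155.
Finite population correction with N = 920: n = n₀ / (1 + (n₀−1)/N) = 155 / (1 + 154/920) = 155 / 1.1674 ≈ 132.77.
Rounding up, n = 133.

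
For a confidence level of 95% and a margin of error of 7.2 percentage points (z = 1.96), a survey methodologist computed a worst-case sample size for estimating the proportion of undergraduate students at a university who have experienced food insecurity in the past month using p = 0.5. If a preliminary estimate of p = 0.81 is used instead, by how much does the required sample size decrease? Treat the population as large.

Conservative (p = 0.5): n = 1.96² × 0.25 / 0.072² ≈ 185.26 → 186.
Using p = 0.81: p(1−p) = 0.1539, so n = 1.96² × 0.1539 / 0.072² ≈ 114.05 → 115.
Reduction: 186 − 115 = 71.

71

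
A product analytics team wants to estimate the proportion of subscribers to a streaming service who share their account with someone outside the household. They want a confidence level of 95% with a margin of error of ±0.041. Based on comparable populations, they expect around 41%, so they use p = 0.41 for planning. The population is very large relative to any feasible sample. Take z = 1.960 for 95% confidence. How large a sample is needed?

With p = 0.41, p(1−p) = 0.2419.
n = z²·p(1−p)/E² = 1.960² × 0.2419 / 0.041² = 3.8416 × 0.2419 / 0.001681 ≈ 552.82.
Rounding up gives n = 553.

553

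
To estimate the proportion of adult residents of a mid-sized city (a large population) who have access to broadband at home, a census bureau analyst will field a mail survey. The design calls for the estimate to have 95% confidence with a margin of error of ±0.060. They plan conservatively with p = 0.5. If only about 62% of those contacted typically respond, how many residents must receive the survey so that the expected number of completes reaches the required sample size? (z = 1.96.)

431

Completed interviews needed: n₀ = 1.96² × 0.2500 / 0.060² ≈ 266.78 → 267.
At a 62% response rate, contacts needed = 267 / 0.62 ≈ 430.65 → 431.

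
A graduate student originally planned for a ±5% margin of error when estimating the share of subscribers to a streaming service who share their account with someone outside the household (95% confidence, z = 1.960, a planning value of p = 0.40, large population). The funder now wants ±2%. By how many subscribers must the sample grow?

1936

At ±5%: n = 1.960² × 0.2400 / 0.050² ≈ 368.79 → 369.
At ±2%: n = 1.960² × 0.2400 / 0.020² ≈ 2304.96 → 2305.
Additional respondents: 2305 − 369 = 1936.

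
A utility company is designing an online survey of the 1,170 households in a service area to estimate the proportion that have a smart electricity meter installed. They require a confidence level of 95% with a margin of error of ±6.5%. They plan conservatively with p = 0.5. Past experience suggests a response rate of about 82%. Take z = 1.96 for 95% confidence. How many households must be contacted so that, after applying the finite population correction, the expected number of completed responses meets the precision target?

Completed interviews needed (unadjusted): n₀ = 1.96² × 0.2500 / 0.065² ≈ 227.31 → 228.
FPC for N = 1,170: n = 228 / (1 + 227/1170) = 228 / 1.1940 ≈ 190.95 → 191.
At an 82% response rate, contacts needed = 191 / 0.82 ≈ 232.93 → 233.

233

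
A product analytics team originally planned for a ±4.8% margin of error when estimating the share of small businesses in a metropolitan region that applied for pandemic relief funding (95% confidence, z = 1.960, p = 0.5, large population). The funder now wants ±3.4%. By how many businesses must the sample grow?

At ±4.8%: n = 1.960² × 0.2500 / 0.048² ≈ 416.84 → 417.
At ±3.4%: n = 1.960² × 0.2500 / 0.034² ≈ 830.80 → 831.
Additional respondents: 831 − 417 = 414.

414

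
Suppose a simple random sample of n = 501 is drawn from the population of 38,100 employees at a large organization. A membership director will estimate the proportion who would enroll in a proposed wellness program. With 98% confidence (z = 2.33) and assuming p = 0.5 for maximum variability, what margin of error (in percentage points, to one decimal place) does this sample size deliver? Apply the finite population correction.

5.2

Finite-population factor: (N−n)/(N−1) = (38100−501)/(38100−1) = 0.9869.
SE(p̂) = √[p(1−p)/n · (N−n)/(N−1)] = √[0.2500/501 × 0.9869] = 0.02219.
E = z × SE = 2.33 × 0.02219 = 0.05171 ≈ 5.2 percentage points.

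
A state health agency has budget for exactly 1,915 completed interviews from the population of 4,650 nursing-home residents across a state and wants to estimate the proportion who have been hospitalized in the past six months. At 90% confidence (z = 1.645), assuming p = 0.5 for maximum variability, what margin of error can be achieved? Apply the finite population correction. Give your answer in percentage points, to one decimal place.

Finite-population factor: (N−n)/(N−1) = (4650−1915)/(4650−1) = 0.5883.
SE(p̂) = √[p(1−p)/n · (N−n)/(N−1)] = √[0.2500/1915 × 0.5883] = 0.00876.
E = z × SE = 1.645 × 0.00876 = 0.01442 ≈ 1.4 percentage points.

1.4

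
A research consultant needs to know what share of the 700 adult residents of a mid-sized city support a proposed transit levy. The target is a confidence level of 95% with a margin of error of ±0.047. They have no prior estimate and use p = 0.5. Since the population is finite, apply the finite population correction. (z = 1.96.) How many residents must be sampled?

269

Unadjusted: n₀ = 1.96² × 0.50 × 0.50 / 0.047² ≈ 434.77, so n₀ = 435.
Finite population correction with N = 700: n = n₀ / (1 + (n₀−1)/N) = 435 / (1 + 434/700) = 435 / 1.6200 ≈ 268.52.
Rounding up, n = 269.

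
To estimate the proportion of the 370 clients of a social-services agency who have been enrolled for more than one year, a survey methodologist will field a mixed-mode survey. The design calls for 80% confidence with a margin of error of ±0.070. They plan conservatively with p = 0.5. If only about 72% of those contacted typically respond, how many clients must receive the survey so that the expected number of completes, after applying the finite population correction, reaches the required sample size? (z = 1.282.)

Completed interviews needed (unadjusted): n₀ = 1.282² × 0.2500 / 0.070² ≈ 83.85 → 84.
FPC for N = 370: n = 84 / (1 + 83/370) = 84 / 1.2243 ≈ 68.61 → 69.
At a 72% response rate, contacts needed = 69 / 0.72 ≈ 95.83 → 96.

96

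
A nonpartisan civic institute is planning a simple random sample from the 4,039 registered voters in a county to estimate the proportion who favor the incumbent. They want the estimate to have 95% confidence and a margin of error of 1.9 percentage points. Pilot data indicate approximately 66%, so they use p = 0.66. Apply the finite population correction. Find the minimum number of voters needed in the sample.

1501

For 95% confidence, z = 1.96.
Unadjusted: n₀ = 1.96² × 0.66 × 0.34 / 0.019² ≈ 2387.96, so n₀ = 2388.
Finite population correction with N = 4,039: n = n₀ / (1 + (n₀−1)/N) = 2388 / (1 + 2387/4039) = 2388 / 1.5910 ≈ 1500.95.
Rounding up, n = 1501.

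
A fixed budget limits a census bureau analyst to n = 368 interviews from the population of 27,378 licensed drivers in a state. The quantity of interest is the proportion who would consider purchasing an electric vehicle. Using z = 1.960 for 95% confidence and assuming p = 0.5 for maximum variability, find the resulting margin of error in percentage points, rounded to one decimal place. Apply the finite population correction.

5.1

Finite-population factor: (N−n)/(N−1) = (27378−368)/(27378−1) = 0.9866.
SE(p̂) = √[p(1−p)/n · (N−n)/(N−1)] = √[0.2500/368 × 0.9866] = 0.02589.
E = z × SE = 1.960 × 0.02589 = 0.05074 ≈ 5.1 percentage points.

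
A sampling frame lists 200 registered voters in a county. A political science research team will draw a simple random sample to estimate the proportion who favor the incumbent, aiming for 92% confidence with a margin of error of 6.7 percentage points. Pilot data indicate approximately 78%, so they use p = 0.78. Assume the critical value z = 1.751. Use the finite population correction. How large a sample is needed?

Unadjusted: n₀ = 1.751² × 0.78 × 0.22 / 0.067² ≈ 117.20, so n₀ = 118.
Finite population correction with N = 200: n = n₀ / (1 + (n₀−1)/N) = 118 / (1 + 117/200) = 118 / 1.5850 ≈ 74.45.
Rounding up, n = 75.

75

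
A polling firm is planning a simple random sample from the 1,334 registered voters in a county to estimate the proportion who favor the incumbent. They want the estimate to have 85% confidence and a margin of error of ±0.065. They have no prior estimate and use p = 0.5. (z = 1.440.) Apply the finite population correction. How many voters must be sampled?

Unadjusted: n₀ = 1.440² × 0.50 × 0.50 / 0.065² ≈ 122.70, so n₀ = 123.
Finite population correction with N = 1,334: n = n₀ / (1 + (n₀−1)/N) = 123 / (1 + 122/1334) = 123 / 1.0915 ≈ 112.69.
Rounding up, n = 113.

113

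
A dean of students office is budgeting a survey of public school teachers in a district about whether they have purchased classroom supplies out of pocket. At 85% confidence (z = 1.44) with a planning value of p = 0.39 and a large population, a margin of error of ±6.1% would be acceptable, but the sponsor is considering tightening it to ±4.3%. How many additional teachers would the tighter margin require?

134

At ±6.1%: n = 1.44² × 0.2379 / 0.061² ≈ 132.57 → 133.
At ±4.3%: n = 1.44² × 0.2379 / 0.043² ≈ 266.80 → 267.
Additional respondents: 267 − 133 = 134.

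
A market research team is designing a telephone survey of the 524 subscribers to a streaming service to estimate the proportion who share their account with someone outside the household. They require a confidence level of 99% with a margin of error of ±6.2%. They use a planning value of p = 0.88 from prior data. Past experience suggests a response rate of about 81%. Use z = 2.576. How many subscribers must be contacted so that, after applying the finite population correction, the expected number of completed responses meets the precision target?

168

Completed interviews needed (unadjusted): n₀ = 2.576² × 0.1056 / 0.062² ≈ 182.29 → 183.
FPC for N = 524: n = 183 / (1 + 182/524) = 183 / 1.3473 ≈ 135.82 → 136.
At an 81% response rate, contacts needed = 136 / 0.81 ≈ 167.90 → 168.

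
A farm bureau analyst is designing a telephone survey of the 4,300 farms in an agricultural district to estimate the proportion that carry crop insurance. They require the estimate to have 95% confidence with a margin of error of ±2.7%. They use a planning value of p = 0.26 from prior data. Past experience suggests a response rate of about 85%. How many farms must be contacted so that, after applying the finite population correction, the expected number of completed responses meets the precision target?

966

For 95% confidence, z = 1.96.
Completed interviews needed (unadjusted): n₀ = 1.96² × 0.1924 / 0.027² ≈ 1013.89 → 1014.
FPC for N = 4,300: n = 1014 / (1 + 1013/4300) = 1014 / 1.2356 ≈ 820.67 → 821.
At an 85% response rate, contacts needed = 821 / 0.85 ≈ 965.88 → 966.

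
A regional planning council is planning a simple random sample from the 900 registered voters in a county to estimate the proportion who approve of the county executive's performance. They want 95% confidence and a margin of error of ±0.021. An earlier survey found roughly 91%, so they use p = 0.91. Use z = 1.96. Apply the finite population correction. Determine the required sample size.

399

Unadjusted: n₀ = 1.96² × 0.91 × 0.09 / 0.021² ≈ 713.44, so n₀ = 714.
Finite population correction with N = 900: n = n₀ / (1 + (n₀−1)/N) = 714 / (1 + 713/900) = 714 / 1.7922 ≈ 398.39.
Rounding up, n = 399.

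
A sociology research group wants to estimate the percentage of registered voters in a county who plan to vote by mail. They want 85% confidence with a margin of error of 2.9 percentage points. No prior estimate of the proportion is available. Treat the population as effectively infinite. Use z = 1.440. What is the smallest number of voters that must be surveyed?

617

With no prior estimate, use p = 0.5, giving p(1−p) = 0.25.
n = z²·p(1−p)/E² = 1.440² × 0.2500 / 0.029² = 2.0736 × 0.2500 / 0.000841 ≈ 616.41.
Rounding up gives n = 617.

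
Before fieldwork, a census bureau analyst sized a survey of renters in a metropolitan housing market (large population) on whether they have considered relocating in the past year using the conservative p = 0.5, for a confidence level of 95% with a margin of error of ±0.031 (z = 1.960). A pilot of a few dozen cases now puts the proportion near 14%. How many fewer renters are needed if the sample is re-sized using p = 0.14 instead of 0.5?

518

Conservative (p = 0.5): n = 1.960² × 0.25 / 0.031² ≈ 999.38 → 1000.
Using p = 0.14: p(1−p) = 0.1204, so n = 1.960² × 0.1204 / 0.031² ≈ 481.30 → 482.
Reduction: 1000 − 482 = 518.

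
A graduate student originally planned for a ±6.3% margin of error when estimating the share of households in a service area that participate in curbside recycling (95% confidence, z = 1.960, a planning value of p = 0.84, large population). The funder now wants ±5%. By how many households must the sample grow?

76

At ±6.3%: n = 1.960² × 0.1344 / 0.063² ≈ 130.09 → 131.
At ±5%: n = 1.960² × 0.1344 / 0.050² ≈ 206.52 → 207.
Additional respondents: 207 − 131 = 76.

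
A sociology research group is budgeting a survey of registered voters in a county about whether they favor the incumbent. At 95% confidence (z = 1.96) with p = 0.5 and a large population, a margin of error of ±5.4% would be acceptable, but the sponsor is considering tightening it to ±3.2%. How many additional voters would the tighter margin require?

608

At ±5.4%: n = 1.96² × 0.2500 / 0.054² ≈ 329.36 → 330.
At ±3.2%: n = 1.96² × 0.2500 / 0.032² ≈ 937.89 → 938.
Additional respondents: 938 − 330 = 608.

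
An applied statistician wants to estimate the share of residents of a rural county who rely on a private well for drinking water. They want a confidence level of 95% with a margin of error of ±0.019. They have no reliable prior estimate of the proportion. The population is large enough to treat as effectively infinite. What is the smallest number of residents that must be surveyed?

For 95% confidence, z = 1.960.
With no prior estimate, use p = 0.5, giving p(1−p) = 0.25.
n = z²·p(1−p)/E² = 1.960² × 0.2500 / 0.019² = 3.8416 × 0.2500 / 0.000361 ≈ 2660.39.
Rounding up gives n = 2661.

2661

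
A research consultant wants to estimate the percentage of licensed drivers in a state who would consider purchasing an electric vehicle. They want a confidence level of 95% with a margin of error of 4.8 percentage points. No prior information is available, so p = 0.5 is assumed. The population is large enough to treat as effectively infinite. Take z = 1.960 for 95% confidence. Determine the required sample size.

With p = 0.5, p(1−p) = 0.25.
n = z²·p(1−p)/E² = 1.960² × 0.2500 / 0.048² = 3.8416 × 0.2500 / 0.002304 ≈ 416.84.
Rounding up gives n = 417.

417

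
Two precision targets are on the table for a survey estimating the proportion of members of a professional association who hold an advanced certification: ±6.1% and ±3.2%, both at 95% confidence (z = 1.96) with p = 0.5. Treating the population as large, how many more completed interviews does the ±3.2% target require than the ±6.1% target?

At ±6.1%: n = 1.96² × 0.2500 / 0.061² ≈ 258.10 → 259.
At ±3.2%: n = 1.96² × 0.2500 / 0.032² ≈ 937.89 → 938.
Additional respondents: 938 − 259 = 679.

679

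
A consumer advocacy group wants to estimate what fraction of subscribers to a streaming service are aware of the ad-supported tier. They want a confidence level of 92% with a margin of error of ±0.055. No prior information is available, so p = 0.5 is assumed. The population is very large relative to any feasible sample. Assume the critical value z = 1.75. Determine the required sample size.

254

With p = 0.5, p(1−p) = 0.25.
n = z²·p(1−p)/E² = 1.75² × 0.2500 / 0.055² = 3.0625 × 0.2500 / 0.003025 ≈ 253.10.
Rounding up gives n = 254.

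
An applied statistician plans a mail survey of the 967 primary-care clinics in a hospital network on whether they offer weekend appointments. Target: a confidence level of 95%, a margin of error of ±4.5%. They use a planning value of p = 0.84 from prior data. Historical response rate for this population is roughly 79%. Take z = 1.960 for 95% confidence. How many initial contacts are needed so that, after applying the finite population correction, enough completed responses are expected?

Completed interviews needed (unadjusted): n₀ = 1.960² × 0.1344 / 0.045² ≈ 254.97 → 255.
FPC for N = 967: n = 255 / (1 + 254/967) = 255 / 1.2627 ≈ 201.95 → 202.
At a 79% response rate, contacts needed = 202 / 0.79 ≈ 255.70 → 256.

256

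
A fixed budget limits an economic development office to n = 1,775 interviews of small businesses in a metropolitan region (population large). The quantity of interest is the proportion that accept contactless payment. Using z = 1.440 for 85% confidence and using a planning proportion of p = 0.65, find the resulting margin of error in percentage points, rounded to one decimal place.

1.6

SE(p̂) = √[p(1−p)/n] = √[0.2275/1775] = 0.01132.
E = z × SE = 1.440 × 0.01132 = 0.01630, or 1.6 percentage points.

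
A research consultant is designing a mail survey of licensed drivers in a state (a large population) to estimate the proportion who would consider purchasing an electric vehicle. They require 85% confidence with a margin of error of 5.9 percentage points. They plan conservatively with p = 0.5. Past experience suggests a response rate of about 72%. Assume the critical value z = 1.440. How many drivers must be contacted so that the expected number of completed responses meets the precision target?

207

Completed interviews needed: n₀ = 1.440² × 0.2500 / 0.059² ≈ 148.92 → 149.
At a 72% response rate, contacts needed = 149 / 0.72 ≈ 206.94 → 207.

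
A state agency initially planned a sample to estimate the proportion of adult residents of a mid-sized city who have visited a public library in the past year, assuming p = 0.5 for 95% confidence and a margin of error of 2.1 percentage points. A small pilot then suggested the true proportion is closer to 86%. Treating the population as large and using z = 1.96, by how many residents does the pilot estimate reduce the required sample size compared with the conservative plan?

1129

Conservative (p = 0.5): n = 1.96² × 0.25 / 0.021² ≈ 2177.78 → 2178.
Using p = 0.86: p(1−p) = 0.1204, so n = 1.96² × 0.1204 / 0.021² ≈ 1048.82 → 1049.
Reduction: 2178 − 1049 = 1129.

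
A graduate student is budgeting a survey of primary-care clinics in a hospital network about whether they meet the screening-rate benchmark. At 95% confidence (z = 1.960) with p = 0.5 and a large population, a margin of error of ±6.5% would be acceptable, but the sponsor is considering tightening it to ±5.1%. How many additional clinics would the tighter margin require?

At ±6.5%: n = 1.960² × 0.2500 / 0.065² ≈ 227.31 → 228.
At ±5.1%: n = 1.960² × 0.2500 / 0.051² ≈ 369.24 → 370.
Additional respondents: 370 − 228 = 142.

142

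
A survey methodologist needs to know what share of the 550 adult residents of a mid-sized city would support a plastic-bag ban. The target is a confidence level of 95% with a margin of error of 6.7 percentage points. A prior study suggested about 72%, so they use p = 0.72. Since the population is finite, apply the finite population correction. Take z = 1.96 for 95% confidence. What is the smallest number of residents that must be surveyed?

132

Unadjusted: n₀ = 1.96² × 0.72 × 0.28 / 0.067² ≈ 172.53, so n₀ = 173.
Finite population correction with N = 550: n = n₀ / (1 + (n₀−1)/N) = 173 / (1 + 172/550) = 173 / 1.3127 ≈ 131.79.
Rounding up, n = 132.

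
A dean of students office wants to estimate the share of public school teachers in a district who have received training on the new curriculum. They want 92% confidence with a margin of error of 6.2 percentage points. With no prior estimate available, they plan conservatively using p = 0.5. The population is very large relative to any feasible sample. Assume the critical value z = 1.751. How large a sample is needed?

With p = 0.5, p(1−p) = 0.25.
n = z²·p(1−p)/E² = 1.751² × 0.2500 / 0.062² = 3.0660 × 0.2500 / 0.003844 ≈ 199.40.
Rounding up gives n = 200.

200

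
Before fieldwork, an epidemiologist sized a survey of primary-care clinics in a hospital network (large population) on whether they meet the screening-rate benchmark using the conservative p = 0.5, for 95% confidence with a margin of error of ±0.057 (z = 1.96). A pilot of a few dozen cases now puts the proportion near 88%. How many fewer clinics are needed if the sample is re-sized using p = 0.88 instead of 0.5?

171

Conservative (p = 0.5): n = 1.96² × 0.25 / 0.057² ≈ 295.60 → 296.
Using p = 0.88: p(1−p) = 0.1056, so n = 1.96² × 0.1056 / 0.057² ≈ 124.86 → 125.
Reduction: 296 − 125 = 171.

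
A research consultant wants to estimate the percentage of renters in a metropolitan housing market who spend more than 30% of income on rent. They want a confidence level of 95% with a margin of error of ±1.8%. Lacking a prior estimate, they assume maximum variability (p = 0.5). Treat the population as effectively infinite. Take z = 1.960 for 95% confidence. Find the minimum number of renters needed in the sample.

2965

With p = 0.5, p(1−p) = 0.25.
n = z²·p(1−p)/E² = 1.960² × 0.2500 / 0.018² = 3.8416 × 0.2500 / 0.000324 ≈ 2964.20.
Rounding up gives n = 2965.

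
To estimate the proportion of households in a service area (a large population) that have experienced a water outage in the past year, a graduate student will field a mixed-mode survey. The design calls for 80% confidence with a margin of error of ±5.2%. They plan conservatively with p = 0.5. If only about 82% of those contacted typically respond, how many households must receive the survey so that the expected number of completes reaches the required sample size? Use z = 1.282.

186

Completed interviews needed: n₀ = 1.282² × 0.2500 / 0.052² ≈ 151.95 → 152.
At an 82% response rate, contacts needed = 152 / 0.82 ≈ 185.37 → 186.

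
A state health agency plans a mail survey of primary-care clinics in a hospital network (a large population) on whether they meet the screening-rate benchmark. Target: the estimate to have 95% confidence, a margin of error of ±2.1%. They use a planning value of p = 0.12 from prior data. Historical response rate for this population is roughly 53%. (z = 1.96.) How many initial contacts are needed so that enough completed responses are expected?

1736

Completed interviews needed: n₀ = 1.96² × 0.1056 / 0.021² ≈ 919.89 → 920.
At a 53% response rate, contacts needed = 920 / 0.53 ≈ 1735.85 → 1736.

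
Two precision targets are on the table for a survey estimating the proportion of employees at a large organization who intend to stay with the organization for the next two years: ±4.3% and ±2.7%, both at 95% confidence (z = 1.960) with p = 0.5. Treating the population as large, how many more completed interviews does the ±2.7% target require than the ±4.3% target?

798

At ±4.3%: n = 1.960² × 0.2500 / 0.043² ≈ 519.42 → 520.
At ±2.7%: n = 1.960² × 0.2500 / 0.027² ≈ 1317.42 → 1318.
Additional respondents: 1318 − 520 = 798.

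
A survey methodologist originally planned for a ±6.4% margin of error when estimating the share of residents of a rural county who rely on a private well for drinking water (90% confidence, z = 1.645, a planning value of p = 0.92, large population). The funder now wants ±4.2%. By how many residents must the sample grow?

64

At ±6.4%: n = 1.645² × 0.0736 / 0.064² ≈ 48.62 → 49.
At ±4.2%: n = 1.645² × 0.0736 / 0.042² ≈ 112.90 → 113.
Additional respondents: 113 − 49 = 64.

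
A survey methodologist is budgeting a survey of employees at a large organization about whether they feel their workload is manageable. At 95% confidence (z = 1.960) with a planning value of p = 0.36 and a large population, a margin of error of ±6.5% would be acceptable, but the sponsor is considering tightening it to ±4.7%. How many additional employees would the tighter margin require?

At ±6.5%: n = 1.960² × 0.2304 / 0.065² ≈ 209.49 → 210.
At ±4.7%: n = 1.960² × 0.2304 / 0.047² ≈ 400.68 → 401.
Additional respondents: 401 − 210 = 191.

191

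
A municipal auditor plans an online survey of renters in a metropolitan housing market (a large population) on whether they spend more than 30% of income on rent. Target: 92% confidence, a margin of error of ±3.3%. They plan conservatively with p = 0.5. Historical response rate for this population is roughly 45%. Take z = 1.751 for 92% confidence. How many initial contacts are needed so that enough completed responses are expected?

1565

Completed interviews needed: n₀ = 1.751² × 0.2500 / 0.033² ≈ 703.86 → 704.
At a 45% response rate, contacts needed = 704 / 0.45 ≈ 1564.44 → 1565.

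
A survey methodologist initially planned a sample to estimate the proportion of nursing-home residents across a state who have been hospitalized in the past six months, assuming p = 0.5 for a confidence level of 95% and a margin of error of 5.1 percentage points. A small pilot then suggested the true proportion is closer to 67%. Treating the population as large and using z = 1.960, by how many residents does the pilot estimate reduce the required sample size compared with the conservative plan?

Conservative (p = 0.5): n = 1.960² × 0.25 / 0.051² ≈ 369.24 → 370.
Using p = 0.67: p(1−p) = 0.2211, so n = 1.960² × 0.2211 / 0.051² ≈ 326.56 → 327.
Reduction: 370 − 327 = 43.

43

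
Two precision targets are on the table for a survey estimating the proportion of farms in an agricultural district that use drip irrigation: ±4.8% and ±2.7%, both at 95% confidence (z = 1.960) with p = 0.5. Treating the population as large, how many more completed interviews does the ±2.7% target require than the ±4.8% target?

901

At ±4.8%: n = 1.960² × 0.2500 / 0.048² ≈ 416.84 → 417.
At ±2.7%: n = 1.960² × 0.2500 / 0.027² ≈ 1317.42 → 1318.
Additional respondents: 1318 − 417 = 901.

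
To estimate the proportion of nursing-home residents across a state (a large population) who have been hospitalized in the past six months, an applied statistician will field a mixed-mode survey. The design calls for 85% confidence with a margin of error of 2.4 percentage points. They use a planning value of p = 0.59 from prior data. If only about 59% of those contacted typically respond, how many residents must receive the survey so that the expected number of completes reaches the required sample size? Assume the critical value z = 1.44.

Completed interviews needed: n₀ = 1.44² × 0.2419 / 0.024² ≈ 870.84 → 871.
At a 59% response rate, contacts needed = 871 / 0.59 ≈ 1476.27 → 1477.

1477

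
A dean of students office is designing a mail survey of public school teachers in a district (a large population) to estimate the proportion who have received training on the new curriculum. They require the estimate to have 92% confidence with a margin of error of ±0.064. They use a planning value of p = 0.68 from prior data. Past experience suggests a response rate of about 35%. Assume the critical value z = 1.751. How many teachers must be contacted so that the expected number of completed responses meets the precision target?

466

Completed interviews needed: n₀ = 1.751² × 0.2176 / 0.064² ≈ 162.88 → 163.
At a 35% response rate, contacts needed = 163 / 0.35 ≈ 465.71 → 466.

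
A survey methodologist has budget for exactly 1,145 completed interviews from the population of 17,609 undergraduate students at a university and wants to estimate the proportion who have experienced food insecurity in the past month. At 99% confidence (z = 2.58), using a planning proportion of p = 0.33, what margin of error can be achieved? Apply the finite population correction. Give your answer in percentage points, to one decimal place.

3.5

Finite-population factor: (N−n)/(N−1) = (17609−1145)/(17609−1) = 0.9350.
SE(p̂) = √[p(1−p)/n · (N−n)/(N−1)] = √[0.2211/1145 × 0.9350] = 0.01344.
E = z × SE = 2.58 × 0.01344 = 0.03467 ≈ 3.5 percentage points.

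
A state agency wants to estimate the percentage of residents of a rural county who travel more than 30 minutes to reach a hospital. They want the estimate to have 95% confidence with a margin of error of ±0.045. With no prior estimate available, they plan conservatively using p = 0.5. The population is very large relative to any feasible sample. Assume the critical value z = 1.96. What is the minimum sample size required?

475

With p = 0.5, p(1−p) = 0.25.
n = z²·p(1−p)/E² = 1.96² × 0.2500 / 0.045² = 3.8416 × 0.2500 / 0.002025 ≈ 474.27.
Rounding up gives n = 475.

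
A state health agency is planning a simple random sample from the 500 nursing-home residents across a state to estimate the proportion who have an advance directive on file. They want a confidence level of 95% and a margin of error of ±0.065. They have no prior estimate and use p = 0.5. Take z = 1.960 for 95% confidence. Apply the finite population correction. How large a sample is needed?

Unadjusted: n₀ = 1.960² × 0.50 × 0.50 / 0.065² ≈ 227.31, so n₀ = 228.
Finite population correction with N = 500: n = n₀ / (1 + (n₀−1)/N) = 228 / (1 + 227/500) = 228 / 1.4540 ≈ 156.81.
Rounding up, n = 157.

157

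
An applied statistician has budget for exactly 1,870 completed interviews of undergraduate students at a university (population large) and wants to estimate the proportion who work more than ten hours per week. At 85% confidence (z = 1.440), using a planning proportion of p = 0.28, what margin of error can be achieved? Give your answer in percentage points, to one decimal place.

1.5

SE(p̂) = √[p(1−p)/n] = √[0.2016/1870] = 0.01038.
E = z × SE = 1.440 × 0.01038 = 0.01495, or 1.5 percentage points.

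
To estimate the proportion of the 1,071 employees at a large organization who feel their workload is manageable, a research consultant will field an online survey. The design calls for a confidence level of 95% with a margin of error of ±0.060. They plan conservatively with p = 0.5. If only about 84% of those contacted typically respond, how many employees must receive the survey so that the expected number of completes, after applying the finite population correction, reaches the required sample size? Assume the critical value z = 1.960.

255

Completed interviews needed (unadjusted): n₀ = 1.960² × 0.2500 / 0.060² ≈ 266.78 → 267.
FPC for N = 1,071: n = 267 / (1 + 266/1071) = 267 / 1.2484 ≈ 213.88 → 214.
At an 84% response rate, contacts needed = 214 / 0.84 ≈ 254.76 → 255.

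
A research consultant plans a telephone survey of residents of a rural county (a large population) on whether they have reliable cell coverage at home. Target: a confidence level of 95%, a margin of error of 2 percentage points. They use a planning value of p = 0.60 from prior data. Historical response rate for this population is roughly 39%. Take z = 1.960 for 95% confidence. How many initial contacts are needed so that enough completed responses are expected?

Completed interviews needed: n₀ = 1.960² × 0.2400 / 0.020² ≈ 2304.96 → 2305.
At a 39% response rate, contacts needed = 2305 / 0.39 ≈ 5910.26 → 5911.

5911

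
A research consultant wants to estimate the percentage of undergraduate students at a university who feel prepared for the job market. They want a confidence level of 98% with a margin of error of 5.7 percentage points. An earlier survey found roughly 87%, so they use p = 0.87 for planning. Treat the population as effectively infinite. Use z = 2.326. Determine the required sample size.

189

With p = 0.87, p(1−p) = 0.1131.
n = z²·p(1−p)/E² = 2.326² × 0.1131 / 0.057² = 5.4103 × 0.1131 / 0.003249 ≈ 188.34.
Rounding up gives n = 189.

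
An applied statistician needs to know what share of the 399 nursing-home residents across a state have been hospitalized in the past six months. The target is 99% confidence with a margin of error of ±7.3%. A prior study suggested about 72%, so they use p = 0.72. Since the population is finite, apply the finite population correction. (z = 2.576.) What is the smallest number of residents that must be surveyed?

Unadjusted: n₀ = 2.576² × 0.72 × 0.28 / 0.073² ≈ 251.04, so n₀ = 252.
Finite population correction with N = 399: n = n₀ / (1 + (n₀−1)/N) = 252 / (1 + 251/399) = 252 / 1.6291 ≈ 154.69.
Rounding up, n = 155.

155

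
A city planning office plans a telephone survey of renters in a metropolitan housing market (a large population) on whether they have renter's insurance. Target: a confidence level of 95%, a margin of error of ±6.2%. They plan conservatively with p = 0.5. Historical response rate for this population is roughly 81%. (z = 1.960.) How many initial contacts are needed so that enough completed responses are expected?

309

Completed interviews needed: n₀ = 1.960² × 0.2500 / 0.062² ≈ 249.84 → 250.
At an 81% response rate, contacts needed = 250 / 0.81 ≈ 308.64 → 309.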